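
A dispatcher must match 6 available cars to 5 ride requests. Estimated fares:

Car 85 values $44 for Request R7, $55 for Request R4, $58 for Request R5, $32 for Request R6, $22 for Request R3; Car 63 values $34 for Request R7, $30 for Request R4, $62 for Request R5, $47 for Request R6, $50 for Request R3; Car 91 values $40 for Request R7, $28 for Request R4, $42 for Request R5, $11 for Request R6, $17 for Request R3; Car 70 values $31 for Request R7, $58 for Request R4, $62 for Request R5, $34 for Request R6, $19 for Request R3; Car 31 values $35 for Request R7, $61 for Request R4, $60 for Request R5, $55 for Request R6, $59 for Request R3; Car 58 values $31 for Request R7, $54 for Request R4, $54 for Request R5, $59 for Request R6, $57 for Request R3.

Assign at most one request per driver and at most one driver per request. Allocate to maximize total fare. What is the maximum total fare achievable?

Optimal: Car 85→Request R7 ($44), Car 70→Request R4 ($58), Car 63→Request R5 ($62), Car 58→Request R6 ($59), Car 31→Request R3 ($59) — total 44+58+62+59+59 = $282.
Max-entry greedy (repeatedly take the single best remaining cell) gives $245, worse by 37.
Next-best assignment: Car 91→Request R7, Car 70→Request R4, Car 63→Request R5, Car 58→Request R6, Car 31→Request R3 = $278.
Every other assignment is strictly worse.

Max total: $282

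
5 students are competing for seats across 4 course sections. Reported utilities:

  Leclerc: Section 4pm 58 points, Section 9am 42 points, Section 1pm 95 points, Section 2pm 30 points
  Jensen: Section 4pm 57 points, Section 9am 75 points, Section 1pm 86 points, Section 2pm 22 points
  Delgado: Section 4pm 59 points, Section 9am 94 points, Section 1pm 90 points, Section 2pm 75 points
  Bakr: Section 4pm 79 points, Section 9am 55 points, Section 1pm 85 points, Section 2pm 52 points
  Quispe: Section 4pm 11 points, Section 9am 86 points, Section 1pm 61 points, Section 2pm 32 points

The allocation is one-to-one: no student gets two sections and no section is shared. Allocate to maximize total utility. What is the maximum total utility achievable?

Optimal: Bakr→Section 4pm (79 points), Quispe→Section 9am (86 points), Leclerc→Section 1pm (95 points), Delgado→Section 2pm (75 points) — total 79+86+95+75 = 335 points.
Checked against all permutations: 335 points is optimal.

Maximum total: 335 points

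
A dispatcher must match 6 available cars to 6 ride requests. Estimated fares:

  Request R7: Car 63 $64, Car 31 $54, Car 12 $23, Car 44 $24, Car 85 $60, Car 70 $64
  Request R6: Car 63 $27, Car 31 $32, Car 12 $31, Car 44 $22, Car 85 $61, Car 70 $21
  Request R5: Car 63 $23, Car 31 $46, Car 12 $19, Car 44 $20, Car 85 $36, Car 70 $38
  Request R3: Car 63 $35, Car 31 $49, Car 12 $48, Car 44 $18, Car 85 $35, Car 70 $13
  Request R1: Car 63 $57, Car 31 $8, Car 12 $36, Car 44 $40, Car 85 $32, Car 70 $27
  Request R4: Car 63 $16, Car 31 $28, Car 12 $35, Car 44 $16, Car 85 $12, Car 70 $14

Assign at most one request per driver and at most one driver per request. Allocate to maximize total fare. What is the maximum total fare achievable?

This is a one-to-one assignment (maximum-weight bipartite matching).
Optimal: Car 63→Request R1 ($57), Car 31→Request R5 ($46), Car 12→Request R3 ($48), Car 44→Request R4 ($16), Car 85→Request R6 ($61), Car 70→Request R7 ($64) — total 57+46+48+16+61+64 = $292.
Max-entry greedy (repeatedly take the single best remaining cell) gives $287, worse by 5.

Max total: $292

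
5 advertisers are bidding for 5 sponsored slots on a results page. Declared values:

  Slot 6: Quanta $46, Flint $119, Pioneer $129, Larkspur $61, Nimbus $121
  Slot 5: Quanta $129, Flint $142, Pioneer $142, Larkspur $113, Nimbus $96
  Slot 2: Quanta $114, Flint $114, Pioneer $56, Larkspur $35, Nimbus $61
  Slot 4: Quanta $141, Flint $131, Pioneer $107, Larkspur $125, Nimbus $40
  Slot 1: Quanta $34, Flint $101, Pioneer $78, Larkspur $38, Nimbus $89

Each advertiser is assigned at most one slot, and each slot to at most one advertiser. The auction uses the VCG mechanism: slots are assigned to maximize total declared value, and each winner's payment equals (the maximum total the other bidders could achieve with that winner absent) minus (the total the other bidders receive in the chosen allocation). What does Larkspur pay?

Efficient allocation: Quanta→Slot 2 ($114), Flint→Slot 1 ($101), Pioneer→Slot 5 ($142), Larkspur→Slot 4 ($125), Nimbus→Slot 6 ($121); total welfare W = $603.
Larkspur receives Slot 4 at value $125, so the others get W − 125 = $478.
Without Larkspur: best allocation of the remaining 4 bidders over all 5 slots is Quanta→Slot 4 ($141), Flint→Slot 2 ($114), Pioneer→Slot 5 ($142), Nimbus→Slot 6 ($121), total $518.
VCG payment = (others' best without Larkspur) − (others' welfare with Larkspur) = 518 − 478 = $40.

Larkspur pays $40.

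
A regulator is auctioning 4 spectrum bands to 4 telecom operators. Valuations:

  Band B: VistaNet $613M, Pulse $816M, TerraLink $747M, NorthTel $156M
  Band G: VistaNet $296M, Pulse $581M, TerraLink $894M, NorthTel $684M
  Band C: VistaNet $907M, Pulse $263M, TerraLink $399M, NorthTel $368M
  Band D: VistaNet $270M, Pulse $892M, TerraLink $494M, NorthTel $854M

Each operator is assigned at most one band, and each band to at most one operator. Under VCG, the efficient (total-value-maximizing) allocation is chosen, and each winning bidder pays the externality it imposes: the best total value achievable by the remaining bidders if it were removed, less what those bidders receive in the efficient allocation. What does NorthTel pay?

Efficient allocation: VistaNet→Band C ($907M), Pulse→Band B ($816M), TerraLink→Band G ($894M), NorthTel→Band D ($854M); total welfare W = $3471M.
NorthTel receives Band D at value $854M, so the others get W − 854 = $2617M.
Without NorthTel: best allocation of the remaining 3 bidders over all 4 bands is VistaNet→Band C ($907M), Pulse→Band D ($892M), TerraLink→Band G ($894M), total $2693M.
VCG payment = (others' best without NorthTel) − (others' welfare with NorthTel) = 2693 − 2617 = $76M.

NorthTel pays $76M.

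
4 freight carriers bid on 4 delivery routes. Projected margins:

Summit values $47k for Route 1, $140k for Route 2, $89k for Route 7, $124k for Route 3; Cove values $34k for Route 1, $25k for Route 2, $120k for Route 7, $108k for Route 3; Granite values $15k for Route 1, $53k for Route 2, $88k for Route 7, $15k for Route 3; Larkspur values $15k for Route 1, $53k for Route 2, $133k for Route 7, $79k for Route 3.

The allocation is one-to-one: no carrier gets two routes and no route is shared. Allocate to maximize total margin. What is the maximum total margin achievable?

This is a one-to-one assignment (maximum-weight bipartite matching).
Optimal: Summit→Route 2 ($140k), Cove→Route 3 ($108k), Granite→Route 1 ($15k), Larkspur→Route 7 ($133k) — total 140+108+15+133 = $396k.
Column-greedy (each route in turn goes to its best remaining carrier) gives $341k, worse by 55.

Max total: $396k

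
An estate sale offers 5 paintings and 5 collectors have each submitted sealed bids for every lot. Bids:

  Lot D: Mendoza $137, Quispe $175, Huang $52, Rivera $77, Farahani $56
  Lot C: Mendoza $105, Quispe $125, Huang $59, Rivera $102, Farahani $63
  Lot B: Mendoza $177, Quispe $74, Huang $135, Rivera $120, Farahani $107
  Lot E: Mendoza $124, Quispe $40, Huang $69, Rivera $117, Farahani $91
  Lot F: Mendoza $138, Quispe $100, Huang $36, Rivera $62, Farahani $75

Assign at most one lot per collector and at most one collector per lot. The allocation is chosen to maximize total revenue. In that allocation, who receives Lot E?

Optimal: Mendoza→Lot F ($138), Quispe→Lot D ($175), Huang→Lot B ($135), Rivera→Lot C ($102), Farahani→Lot E ($91) — total 138+175+135+102+91 = $641.
Row-greedy (each collector in turn takes its best remaining lot) gives $598, worse by 43.
Farahani's own top lot is Lot B ($107), but forcing Farahani→Lot B and reassigning the rest optimally gives only $596 — worse by 45.

Farahani receives Lot E.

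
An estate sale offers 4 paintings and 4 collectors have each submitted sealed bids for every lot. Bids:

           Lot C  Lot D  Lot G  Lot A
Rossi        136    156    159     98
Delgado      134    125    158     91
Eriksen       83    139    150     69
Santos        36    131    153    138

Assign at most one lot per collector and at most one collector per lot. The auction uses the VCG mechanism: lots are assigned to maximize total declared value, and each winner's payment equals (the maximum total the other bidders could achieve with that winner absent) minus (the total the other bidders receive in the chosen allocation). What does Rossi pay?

Rossi pays $13.

Efficient allocation: Rossi→Lot D ($156), Delgado→Lot C ($134), Eriksen→Lot G ($150), Santos→Lot A ($138); total welfare W = $578.
Rossi receives Lot D at value $156, so the others get W − 156 = $422.
Without Rossi: best allocation of the remaining 3 bidders over all 4 lots is Delgado→Lot G ($158), Eriksen→Lot D ($139), Santos→Lot A ($138), total $435.
VCG payment = (others' best without Rossi) − (others' welfare with Rossi) = 435 − 422 = $13.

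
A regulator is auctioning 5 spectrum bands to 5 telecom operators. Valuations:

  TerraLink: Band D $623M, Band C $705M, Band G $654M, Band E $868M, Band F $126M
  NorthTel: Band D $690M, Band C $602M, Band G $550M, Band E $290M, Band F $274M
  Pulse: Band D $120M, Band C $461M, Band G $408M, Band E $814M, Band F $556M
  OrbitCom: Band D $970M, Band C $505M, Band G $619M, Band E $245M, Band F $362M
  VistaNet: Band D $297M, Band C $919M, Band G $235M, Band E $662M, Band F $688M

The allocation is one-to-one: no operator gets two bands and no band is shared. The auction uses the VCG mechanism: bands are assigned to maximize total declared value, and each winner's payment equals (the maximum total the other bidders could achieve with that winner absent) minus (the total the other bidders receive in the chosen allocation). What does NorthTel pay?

NorthTel pays $44M.

Efficient allocation: TerraLink→Band E ($868M), NorthTel→Band G ($550M), Pulse→Band F ($556M), OrbitCom→Band D ($970M), VistaNet→Band C ($919M); total welfare W = $3863M.
NorthTel receives Band G at value $550M, so the others get W − 550 = $3313M.
Without NorthTel: best allocation of the remaining 4 bidders over all 5 bands is TerraLink→Band G ($654M), Pulse→Band E ($814M), OrbitCom→Band D ($970M), VistaNet→Band C ($919M), total $3357M.
VCG payment = (others' best without NorthTel) − (others' welfare with NorthTel) = 3357 − 3313 = $44M.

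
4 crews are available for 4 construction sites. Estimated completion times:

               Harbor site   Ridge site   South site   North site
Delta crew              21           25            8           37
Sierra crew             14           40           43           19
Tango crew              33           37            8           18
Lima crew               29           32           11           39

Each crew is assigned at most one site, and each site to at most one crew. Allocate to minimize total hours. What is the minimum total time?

Optimal: Delta crew→Ridge site (25 hours), Sierra crew→Harbor site (14 hours), Tango crew→North site (18 hours), Lima crew→South site (11 hours) — total 25+14+18+11 = 68 hours.
Column-greedy (each site in turn goes to its cheapest remaining crew) gives 86 hours, worse by 18.

Min total: 68 hours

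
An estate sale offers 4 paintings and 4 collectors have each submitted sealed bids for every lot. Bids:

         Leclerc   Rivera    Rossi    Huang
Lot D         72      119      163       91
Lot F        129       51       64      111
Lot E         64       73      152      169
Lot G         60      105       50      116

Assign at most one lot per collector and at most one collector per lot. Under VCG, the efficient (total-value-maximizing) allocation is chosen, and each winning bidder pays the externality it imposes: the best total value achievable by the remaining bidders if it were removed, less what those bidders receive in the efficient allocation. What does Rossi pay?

Efficient allocation: Leclerc→Lot F ($129), Rivera→Lot G ($105), Rossi→Lot D ($163), Huang→Lot E ($169); total welfare W = $566.
Rossi receives Lot D at value $163, so the others get W − 163 = $403.
Without Rossi: best allocation of the remaining 3 bidders over all 4 lots is Leclerc→Lot F ($129), Rivera→Lot D ($119), Huang→Lot E ($169), total $417.
VCG payment = (others' best without Rossi) − (others' welfare with Rossi) = 417 − 403 = $14.

Rossi pays $14.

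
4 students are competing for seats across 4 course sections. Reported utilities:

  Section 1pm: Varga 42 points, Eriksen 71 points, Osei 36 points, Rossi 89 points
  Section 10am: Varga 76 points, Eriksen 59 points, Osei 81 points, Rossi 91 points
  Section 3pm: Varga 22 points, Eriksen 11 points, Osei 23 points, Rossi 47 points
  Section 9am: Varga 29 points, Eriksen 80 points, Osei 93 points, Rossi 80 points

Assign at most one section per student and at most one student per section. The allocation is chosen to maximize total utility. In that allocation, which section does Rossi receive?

Optimal: Varga→Section 10am (76 points), Eriksen→Section 1pm (71 points), Osei→Section 9am (93 points), Rossi→Section 3pm (47 points) — total 76+71+93+47 = 287 points.
Max-entry greedy (repeatedly take the single best remaining cell) gives 277 points, worse by 10.
Every other assignment is strictly worse.
Rossi's own top section is Section 10am (91 points), but forcing Rossi→Section 10am and reassigning the rest optimally gives only 277 points — worse by 10.

Rossi receives Section 3pm.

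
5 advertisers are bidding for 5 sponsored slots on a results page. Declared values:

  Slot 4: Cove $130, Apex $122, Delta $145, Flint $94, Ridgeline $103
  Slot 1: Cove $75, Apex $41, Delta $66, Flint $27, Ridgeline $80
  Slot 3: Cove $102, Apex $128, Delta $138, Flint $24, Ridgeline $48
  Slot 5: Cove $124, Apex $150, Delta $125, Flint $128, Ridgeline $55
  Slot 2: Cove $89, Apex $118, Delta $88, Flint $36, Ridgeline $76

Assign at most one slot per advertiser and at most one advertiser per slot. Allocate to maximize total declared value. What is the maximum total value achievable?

Optimal: Cove→Slot 4 ($130), Apex→Slot 2 ($118), Delta→Slot 3 ($138), Flint→Slot 5 ($128), Ridgeline→Slot 1 ($80) — total 130+118+138+128+80 = $594.
Max-entry greedy (repeatedly take the single best remaining cell) gives $513, worse by 81.
Every other assignment is strictly worse.

Maximum total: $594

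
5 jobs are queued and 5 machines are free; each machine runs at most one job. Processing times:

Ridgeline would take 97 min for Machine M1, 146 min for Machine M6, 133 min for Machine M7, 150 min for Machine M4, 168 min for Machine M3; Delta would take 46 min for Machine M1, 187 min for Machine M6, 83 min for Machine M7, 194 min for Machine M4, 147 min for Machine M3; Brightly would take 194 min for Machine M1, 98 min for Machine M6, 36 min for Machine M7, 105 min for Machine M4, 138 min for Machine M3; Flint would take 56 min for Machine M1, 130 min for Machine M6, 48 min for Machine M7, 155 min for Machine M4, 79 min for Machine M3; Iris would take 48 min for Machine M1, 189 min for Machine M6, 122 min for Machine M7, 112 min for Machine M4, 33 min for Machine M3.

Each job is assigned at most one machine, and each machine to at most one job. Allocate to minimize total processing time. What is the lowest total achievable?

Min total: 375 min

This is a one-to-one assignment (minimum-cost bipartite matching).
Optimal: Ridgeline→Machine M4 (150 min), Delta→Machine M1 (46 min), Brightly→Machine M6 (98 min), Flint→Machine M7 (48 min), Iris→Machine M3 (33 min) — total 150+46+98+48+33 = 375 min.
Row-greedy (each job in turn takes its cheapest remaining machine) gives 469 min, worse by 94.
Next-best assignment: Ridgeline→Machine M6, Delta→Machine M1, Brightly→Machine M4, Flint→Machine M7, Iris→Machine M3 = 378 min.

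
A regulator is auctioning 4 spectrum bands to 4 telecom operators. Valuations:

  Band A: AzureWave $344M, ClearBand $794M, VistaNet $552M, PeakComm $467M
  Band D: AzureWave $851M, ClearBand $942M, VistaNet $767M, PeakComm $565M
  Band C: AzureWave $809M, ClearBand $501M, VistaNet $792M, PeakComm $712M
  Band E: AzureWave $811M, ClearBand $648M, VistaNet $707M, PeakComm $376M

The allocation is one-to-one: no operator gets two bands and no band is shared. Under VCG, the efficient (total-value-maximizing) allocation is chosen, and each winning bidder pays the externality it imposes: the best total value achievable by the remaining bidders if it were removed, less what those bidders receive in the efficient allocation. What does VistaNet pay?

Efficient allocation: AzureWave→Band E ($811M), ClearBand→Band A ($794M), VistaNet→Band D ($767M), PeakComm→Band C ($712M); total welfare W = $3084M.
VistaNet receives Band D at value $767M, so the others get W − 767 = $2317M.
Without VistaNet: best allocation of the remaining 3 bidders over all 4 bands is AzureWave→Band E ($811M), ClearBand→Band D ($942M), PeakComm→Band C ($712M), total $2465M.
VCG payment = (others' best without VistaNet) − (others' welfare with VistaNet) = 2465 − 2317 = $148M.

VistaNet pays $148M.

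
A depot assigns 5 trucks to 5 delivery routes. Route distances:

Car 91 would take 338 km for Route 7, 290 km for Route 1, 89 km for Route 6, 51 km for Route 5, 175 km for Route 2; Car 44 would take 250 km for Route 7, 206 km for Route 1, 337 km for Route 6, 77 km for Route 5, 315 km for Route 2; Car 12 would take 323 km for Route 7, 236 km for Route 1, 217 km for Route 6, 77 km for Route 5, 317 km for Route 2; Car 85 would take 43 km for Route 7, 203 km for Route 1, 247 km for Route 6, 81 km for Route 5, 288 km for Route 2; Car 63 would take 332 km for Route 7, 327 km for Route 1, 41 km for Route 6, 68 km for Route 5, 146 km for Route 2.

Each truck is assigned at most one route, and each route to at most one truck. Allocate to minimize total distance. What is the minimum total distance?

Minimum total: 542 km

Optimal: Car 91→Route 2 (175 km), Car 44→Route 1 (206 km), Car 12→Route 5 (77 km), Car 85→Route 7 (43 km), Car 63→Route 6 (41 km) — total 175+206+77+43+41 = 542 km.
Min-entry greedy (repeatedly take the single cheapest remaining cell) gives 658 km, worse by 116.
Swapping Car 91↔Car 44 (Car 91→Route 1 290 km, Car 44→Route 2 315 km) adds 224.
Every other assignment is strictly worse.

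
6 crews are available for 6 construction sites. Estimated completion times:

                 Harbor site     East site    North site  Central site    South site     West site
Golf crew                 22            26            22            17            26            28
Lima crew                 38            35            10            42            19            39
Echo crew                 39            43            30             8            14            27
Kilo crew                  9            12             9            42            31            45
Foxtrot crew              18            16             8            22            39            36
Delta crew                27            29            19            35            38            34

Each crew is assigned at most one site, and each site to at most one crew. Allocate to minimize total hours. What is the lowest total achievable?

Min total: 99 hours

Optimal: Golf crew→West site (28 hours), Lima crew→South site (19 hours), Echo crew→Central site (8 hours), Kilo crew→Harbor site (9 hours), Foxtrot crew→East site (16 hours), Delta crew→North site (19 hours) — total 28+19+8+9+16+19 = 99 hours.
Min-entry greedy (repeatedly take the single cheapest remaining cell) gives 104 hours, worse by 5.
Swapping Golf crew↔Kilo crew (Golf crew→Harbor site 22 hours, Kilo crew→West site 45 hours) adds 30.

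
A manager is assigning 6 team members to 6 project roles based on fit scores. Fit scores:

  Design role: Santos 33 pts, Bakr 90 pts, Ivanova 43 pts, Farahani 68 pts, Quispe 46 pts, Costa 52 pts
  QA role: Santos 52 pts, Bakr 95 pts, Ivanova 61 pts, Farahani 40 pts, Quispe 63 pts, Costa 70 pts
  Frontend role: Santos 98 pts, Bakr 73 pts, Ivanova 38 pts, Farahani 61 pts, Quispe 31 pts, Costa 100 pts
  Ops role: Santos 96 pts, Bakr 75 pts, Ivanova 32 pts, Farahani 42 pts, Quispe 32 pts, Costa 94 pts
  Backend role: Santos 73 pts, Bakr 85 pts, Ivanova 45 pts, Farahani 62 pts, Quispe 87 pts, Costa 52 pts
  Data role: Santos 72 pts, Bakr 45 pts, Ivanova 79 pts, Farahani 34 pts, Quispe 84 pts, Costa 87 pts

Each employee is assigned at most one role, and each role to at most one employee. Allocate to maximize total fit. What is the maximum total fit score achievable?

Max total: 525 pts

Optimal: Santos→Ops role (96 pts), Bakr→QA role (95 pts), Ivanova→Data role (79 pts), Farahani→Design role (68 pts), Quispe→Backend role (87 pts), Costa→Frontend role (100 pts) — total 96+95+79+68+87+100 = 525 pts.
Column-greedy (each role in turn goes to its best remaining employee) gives 466 pts, worse by 59.
Next-best assignment: Santos→Frontend role, Bakr→QA role, Ivanova→Data role, Farahani→Design role, Quispe→Backend role, Costa→Ops role = 521 pts.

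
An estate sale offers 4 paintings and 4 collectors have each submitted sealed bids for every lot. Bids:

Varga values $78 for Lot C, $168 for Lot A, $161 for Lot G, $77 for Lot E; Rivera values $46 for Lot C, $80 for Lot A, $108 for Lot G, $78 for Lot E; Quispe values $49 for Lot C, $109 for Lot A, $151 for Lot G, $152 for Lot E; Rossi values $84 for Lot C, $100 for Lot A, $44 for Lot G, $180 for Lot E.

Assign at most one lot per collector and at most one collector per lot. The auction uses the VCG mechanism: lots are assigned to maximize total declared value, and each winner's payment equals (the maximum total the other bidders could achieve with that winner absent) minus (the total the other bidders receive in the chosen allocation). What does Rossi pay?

Efficient allocation: Varga→Lot A ($168), Rivera→Lot C ($46), Quispe→Lot G ($151), Rossi→Lot E ($180); total welfare W = $545.
Rossi receives Lot E at value $180, so the others get W − 180 = $365.
Without Rossi: best allocation of the remaining 3 bidders over all 4 lots is Varga→Lot A ($168), Rivera→Lot G ($108), Quispe→Lot E ($152), total $428.
VCG payment = (others' best without Rossi) − (others' welfare with Rossi) = 428 − 365 = $63.

Rossi pays $63.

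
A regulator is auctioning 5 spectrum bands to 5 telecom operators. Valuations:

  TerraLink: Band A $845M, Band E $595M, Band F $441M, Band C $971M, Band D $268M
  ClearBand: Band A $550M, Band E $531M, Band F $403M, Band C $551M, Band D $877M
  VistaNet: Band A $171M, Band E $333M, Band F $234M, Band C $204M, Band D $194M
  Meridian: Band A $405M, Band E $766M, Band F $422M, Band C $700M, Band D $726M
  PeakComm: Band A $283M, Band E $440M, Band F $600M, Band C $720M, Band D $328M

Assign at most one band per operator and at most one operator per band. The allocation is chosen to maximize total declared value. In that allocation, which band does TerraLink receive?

This is a one-to-one assignment (maximum-weight bipartite matching).
Optimal: TerraLink→Band A ($845M), ClearBand→Band D ($877M), VistaNet→Band F ($234M), Meridian→Band E ($766M), PeakComm→Band C ($720M) — total 845+877+234+766+720 = $3442M.
Next-best assignment: TerraLink→Band C, ClearBand→Band D, VistaNet→Band A, Meridian→Band E, PeakComm→Band F = $3385M.
Every other assignment is strictly worse.
TerraLink's own top band is Band C ($971M), but forcing TerraLink→Band C and reassigning the rest optimally gives only $3385M — worse by 57.

TerraLink receives Band A.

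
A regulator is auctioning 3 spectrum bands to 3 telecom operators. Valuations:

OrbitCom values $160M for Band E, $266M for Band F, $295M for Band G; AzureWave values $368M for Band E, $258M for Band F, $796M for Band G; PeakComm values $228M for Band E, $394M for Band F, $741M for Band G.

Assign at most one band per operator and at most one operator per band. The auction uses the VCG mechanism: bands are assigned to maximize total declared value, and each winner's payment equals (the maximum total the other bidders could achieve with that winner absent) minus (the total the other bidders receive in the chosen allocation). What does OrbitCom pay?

OrbitCom pays $81M.

Efficient allocation: OrbitCom→Band F ($266M), AzureWave→Band E ($368M), PeakComm→Band G ($741M); total welfare W = $1375M.
OrbitCom receives Band F at value $266M, so the others get W − 266 = $1109M.
Without OrbitCom: best allocation of the remaining 2 bidders over all 3 bands is AzureWave→Band G ($796M), PeakComm→Band F ($394M), total $1190M.
VCG payment = (others' best without OrbitCom) − (others' welfare with OrbitCom) = 1190 − 1109 = $81M.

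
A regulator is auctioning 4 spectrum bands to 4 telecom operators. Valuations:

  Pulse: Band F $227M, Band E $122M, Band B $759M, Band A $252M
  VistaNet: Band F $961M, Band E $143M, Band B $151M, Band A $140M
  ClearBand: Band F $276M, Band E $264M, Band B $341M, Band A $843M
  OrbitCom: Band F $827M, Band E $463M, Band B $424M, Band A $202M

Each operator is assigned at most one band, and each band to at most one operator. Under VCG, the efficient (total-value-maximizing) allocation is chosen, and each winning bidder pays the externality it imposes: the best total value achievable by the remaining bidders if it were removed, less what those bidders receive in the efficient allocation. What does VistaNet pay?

Efficient allocation: Pulse→Band B ($759M), VistaNet→Band F ($961M), ClearBand→Band A ($843M), OrbitCom→Band E ($463M); total welfare W = $3026M.
VistaNet receives Band F at value $961M, so the others get W − 961 = $2065M.
Without VistaNet: best allocation of the remaining 3 bidders over all 4 bands is Pulse→Band B ($759M), ClearBand→Band A ($843M), OrbitCom→Band F ($827M), total $2429M.
VCG payment = (others' best without VistaNet) − (others' welfare with VistaNet) = 2429 − 2065 = $364M.

VistaNet pays $364M.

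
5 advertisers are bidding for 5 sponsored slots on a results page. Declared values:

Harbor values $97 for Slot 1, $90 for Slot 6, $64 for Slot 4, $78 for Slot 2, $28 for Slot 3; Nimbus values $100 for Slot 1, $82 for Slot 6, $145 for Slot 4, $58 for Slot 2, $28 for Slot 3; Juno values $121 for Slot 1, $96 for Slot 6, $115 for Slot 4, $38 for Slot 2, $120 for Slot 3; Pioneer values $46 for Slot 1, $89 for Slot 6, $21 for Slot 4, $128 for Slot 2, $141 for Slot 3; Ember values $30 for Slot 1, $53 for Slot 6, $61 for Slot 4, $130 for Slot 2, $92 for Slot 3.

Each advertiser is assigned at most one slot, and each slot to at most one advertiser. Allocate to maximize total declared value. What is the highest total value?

Maximum total: $627

This is the linear assignment problem.
Optimal: Harbor→Slot 6 ($90), Nimbus→Slot 4 ($145), Juno→Slot 1 ($121), Pioneer→Slot 3 ($141), Ember→Slot 2 ($130) — total 90+145+121+141+130 = $627.
Row-greedy (each advertiser in turn takes its best remaining slot) gives $543, worse by 84.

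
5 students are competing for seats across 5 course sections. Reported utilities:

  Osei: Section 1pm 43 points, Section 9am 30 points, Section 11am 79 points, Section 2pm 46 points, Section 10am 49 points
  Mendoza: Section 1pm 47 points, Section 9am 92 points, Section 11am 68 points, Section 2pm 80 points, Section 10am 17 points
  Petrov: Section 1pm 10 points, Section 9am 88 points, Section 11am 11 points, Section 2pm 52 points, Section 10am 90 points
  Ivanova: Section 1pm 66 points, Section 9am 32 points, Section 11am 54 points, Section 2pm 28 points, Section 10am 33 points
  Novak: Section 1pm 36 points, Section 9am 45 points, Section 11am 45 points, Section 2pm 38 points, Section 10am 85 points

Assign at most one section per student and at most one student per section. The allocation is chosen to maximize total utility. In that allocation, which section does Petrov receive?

Petrov receives Section 9am.

Treat this as an assignment problem: match each student to one section.
Optimal: Osei→Section 11am (79 points), Mendoza→Section 2pm (80 points), Petrov→Section 9am (88 points), Ivanova→Section 1pm (66 points), Novak→Section 10am (85 points) — total 79+80+88+66+85 = 398 points.
Max-entry greedy (repeatedly take the single best remaining cell) gives 365 points, worse by 33.
Petrov's own top section is Section 10am (90 points), but forcing Petrov→Section 10am and reassigning the rest optimally gives only 365 points — worse by 33.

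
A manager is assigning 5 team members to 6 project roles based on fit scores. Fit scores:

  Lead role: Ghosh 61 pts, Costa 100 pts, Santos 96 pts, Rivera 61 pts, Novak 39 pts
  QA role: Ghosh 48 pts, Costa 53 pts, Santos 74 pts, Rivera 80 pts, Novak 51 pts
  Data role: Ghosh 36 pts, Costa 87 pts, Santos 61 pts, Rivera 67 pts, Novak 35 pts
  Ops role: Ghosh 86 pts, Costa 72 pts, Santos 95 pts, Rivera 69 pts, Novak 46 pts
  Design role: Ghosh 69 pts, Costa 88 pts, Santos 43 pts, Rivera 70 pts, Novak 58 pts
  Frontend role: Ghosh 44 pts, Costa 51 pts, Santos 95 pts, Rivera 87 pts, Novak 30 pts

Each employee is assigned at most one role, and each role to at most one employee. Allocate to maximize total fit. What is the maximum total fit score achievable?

Max total: 419 pts

Optimal: Ghosh→Ops role (86 pts), Costa→Lead role (100 pts), Santos→Frontend role (95 pts), Rivera→QA role (80 pts), Novak→Design role (58 pts) — total 86+100+95+80+58 = 419 pts.
Column-greedy (each role in turn goes to its best remaining employee) gives 385 pts, worse by 34.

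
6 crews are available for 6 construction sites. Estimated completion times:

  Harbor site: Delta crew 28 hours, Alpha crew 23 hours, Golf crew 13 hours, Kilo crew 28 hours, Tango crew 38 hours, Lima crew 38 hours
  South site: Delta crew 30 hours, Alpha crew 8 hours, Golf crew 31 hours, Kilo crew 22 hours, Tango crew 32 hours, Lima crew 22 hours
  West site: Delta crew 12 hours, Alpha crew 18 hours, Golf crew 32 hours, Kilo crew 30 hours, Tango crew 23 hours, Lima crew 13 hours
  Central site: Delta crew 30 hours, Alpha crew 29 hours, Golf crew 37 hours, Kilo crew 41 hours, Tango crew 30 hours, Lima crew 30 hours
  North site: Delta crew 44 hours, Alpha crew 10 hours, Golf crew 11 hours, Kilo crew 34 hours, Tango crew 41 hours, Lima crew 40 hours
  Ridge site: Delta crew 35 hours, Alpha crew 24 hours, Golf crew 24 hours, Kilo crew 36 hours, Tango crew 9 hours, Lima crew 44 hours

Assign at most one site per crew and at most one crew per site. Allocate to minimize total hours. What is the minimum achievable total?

Optimal: Delta crew→West site (12 hours), Alpha crew→North site (10 hours), Golf crew→Harbor site (13 hours), Kilo crew→South site (22 hours), Tango crew→Ridge site (9 hours), Lima crew→Central site (30 hours) — total 12+10+13+22+9+30 = 96 hours.
Column-greedy (each site in turn goes to its cheapest remaining crew) gives 141 hours, worse by 45.

Minimum total: 96 hours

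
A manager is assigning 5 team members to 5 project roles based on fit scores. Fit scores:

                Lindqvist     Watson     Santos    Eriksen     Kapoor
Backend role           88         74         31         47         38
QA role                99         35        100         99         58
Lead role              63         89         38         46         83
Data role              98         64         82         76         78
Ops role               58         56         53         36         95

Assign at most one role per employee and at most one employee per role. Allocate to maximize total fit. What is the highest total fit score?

Maximum total: 453 pts

This is a one-to-one assignment (maximum-weight bipartite matching).
Optimal: Lindqvist→Backend role (88 pts), Watson→Lead role (89 pts), Santos→Data role (82 pts), Eriksen→QA role (99 pts), Kapoor→Ops role (95 pts) — total 88+89+82+99+95 = 453 pts.
Max-entry greedy (repeatedly take the single best remaining cell) gives 429 pts, worse by 24.
Next-best assignment: Lindqvist→Backend role, Watson→Lead role, Santos→QA role, Eriksen→Data role, Kapoor→Ops role = 448 pts.
Checked against all permutations: 453 pts is optimal.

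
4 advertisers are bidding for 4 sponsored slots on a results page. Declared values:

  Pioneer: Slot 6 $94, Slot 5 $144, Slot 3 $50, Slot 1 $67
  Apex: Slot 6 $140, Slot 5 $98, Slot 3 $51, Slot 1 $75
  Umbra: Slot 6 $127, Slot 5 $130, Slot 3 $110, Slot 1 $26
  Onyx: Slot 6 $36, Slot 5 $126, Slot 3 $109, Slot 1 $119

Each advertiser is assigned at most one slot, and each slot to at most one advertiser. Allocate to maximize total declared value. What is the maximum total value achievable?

Optimal: Pioneer→Slot 5 ($144), Apex→Slot 6 ($140), Umbra→Slot 3 ($110), Onyx→Slot 1 ($119) — total 144+140+110+119 = $513.
Swapping Pioneer↔Onyx (Pioneer→Slot 1 $67, Onyx→Slot 5 $126) loses 70.

Max total: $513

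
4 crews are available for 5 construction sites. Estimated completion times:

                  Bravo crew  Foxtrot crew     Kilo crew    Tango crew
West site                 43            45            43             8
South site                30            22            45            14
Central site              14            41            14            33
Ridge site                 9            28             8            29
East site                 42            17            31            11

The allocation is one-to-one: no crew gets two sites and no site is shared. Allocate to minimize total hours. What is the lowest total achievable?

Optimal: Bravo crew→Central site (14 hours), Foxtrot crew→East site (17 hours), Kilo crew→Ridge site (8 hours), Tango crew→West site (8 hours) — total 14+17+8+8 = 47 hours.
Row-greedy (each crew in turn takes its cheapest remaining site) gives 48 hours, worse by 1.
No other one-to-one assignment undercuts 47 hours.

Minimum total: 47 hours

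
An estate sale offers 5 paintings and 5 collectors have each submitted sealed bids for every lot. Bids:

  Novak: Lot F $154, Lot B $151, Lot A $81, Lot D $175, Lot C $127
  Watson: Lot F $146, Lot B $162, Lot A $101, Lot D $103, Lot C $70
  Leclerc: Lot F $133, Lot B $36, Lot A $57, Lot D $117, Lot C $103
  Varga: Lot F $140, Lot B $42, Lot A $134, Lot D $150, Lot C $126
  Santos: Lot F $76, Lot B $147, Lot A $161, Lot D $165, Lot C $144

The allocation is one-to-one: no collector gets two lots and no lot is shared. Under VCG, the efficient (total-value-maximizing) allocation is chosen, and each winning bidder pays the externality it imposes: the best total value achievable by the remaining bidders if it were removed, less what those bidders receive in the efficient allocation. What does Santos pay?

Efficient allocation: Novak→Lot D ($175), Watson→Lot B ($162), Leclerc→Lot F ($133), Varga→Lot C ($126), Santos→Lot A ($161); total welfare W = $757.
Santos receives Lot A at value $161, so the others get W − 161 = $596.
Without Santos: best allocation of the remaining 4 bidders over all 5 lots is Novak→Lot D ($175), Watson→Lot B ($162), Leclerc→Lot F ($133), Varga→Lot A ($134), total $604.
VCG payment = (others' best without Santos) − (others' welfare with Santos) = 604 − 596 = $8.

Santos pays $8.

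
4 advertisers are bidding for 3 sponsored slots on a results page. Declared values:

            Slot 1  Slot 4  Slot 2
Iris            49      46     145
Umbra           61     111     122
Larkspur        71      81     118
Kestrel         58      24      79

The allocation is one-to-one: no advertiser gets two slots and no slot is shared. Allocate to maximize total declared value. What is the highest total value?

Maximum total: $327

Treat this as an assignment problem: match each advertiser to one slot.
Optimal: Larkspur→Slot 1 ($71), Umbra→Slot 4 ($111), Iris→Slot 2 ($145) — total 71+111+145 = $327.
Next-best assignment: Kestrel→Slot 1, Umbra→Slot 4, Iris→Slot 2 = $314.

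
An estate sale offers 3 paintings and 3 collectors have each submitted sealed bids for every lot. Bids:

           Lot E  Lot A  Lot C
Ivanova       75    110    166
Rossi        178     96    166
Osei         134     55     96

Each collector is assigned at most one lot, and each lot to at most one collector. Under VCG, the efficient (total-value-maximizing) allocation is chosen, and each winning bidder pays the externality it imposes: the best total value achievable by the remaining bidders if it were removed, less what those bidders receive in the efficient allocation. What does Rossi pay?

Efficient allocation: Ivanova→Lot A ($110), Rossi→Lot C ($166), Osei→Lot E ($134); total welfare W = $410.
Rossi receives Lot C at value $166, so the others get W − 166 = $244.
Without Rossi: best allocation of the remaining 2 bidders over all 3 lots is Ivanova→Lot C ($166), Osei→Lot E ($134), total $300.
VCG payment = (others' best without Rossi) − (others' welfare with Rossi) = 300 − 244 = $56.

Rossi pays $56.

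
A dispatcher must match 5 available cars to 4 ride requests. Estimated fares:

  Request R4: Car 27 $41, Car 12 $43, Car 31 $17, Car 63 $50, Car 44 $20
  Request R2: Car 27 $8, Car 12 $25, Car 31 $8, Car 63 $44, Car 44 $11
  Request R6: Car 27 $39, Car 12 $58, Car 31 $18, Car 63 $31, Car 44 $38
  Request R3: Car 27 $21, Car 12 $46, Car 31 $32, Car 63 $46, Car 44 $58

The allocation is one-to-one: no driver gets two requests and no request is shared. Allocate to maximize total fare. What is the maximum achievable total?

This is a one-to-one assignment (maximum-weight bipartite matching).
Optimal: Car 27→Request R4 ($41), Car 63→Request R2 ($44), Car 12→Request R6 ($58), Car 44→Request R3 ($58) — total 41+44+58+58 = $201.
Column-greedy (each request in turn goes to its best remaining driver) gives $172, worse by 29.
Next-best assignment: Car 12→Request R4, Car 63→Request R2, Car 27→Request R6, Car 44→Request R3 = $184.

Maximum total: $201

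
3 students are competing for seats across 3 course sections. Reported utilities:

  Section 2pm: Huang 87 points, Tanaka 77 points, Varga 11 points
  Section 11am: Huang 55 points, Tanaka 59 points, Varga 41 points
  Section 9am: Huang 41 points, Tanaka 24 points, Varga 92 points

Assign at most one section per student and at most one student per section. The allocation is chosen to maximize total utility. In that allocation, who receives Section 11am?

Tanaka receives Section 11am.

Optimal: Huang→Section 2pm (87 points), Tanaka→Section 11am (59 points), Varga→Section 9am (92 points) — total 87+59+92 = 238 points.
Next-best assignment: Huang→Section 11am, Tanaka→Section 2pm, Varga→Section 9am = 224 points.
Checked against all permutations: 238 points is optimal.
Tanaka's own top section is Section 2pm (77 points), but forcing Tanaka→Section 2pm and reassigning the rest optimally gives only 224 points — worse by 14.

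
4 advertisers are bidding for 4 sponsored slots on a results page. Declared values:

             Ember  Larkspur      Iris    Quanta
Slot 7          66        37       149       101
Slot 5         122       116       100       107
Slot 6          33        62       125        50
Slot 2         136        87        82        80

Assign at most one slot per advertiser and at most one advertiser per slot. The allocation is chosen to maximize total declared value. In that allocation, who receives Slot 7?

Optimal: Ember→Slot 2 ($136), Larkspur→Slot 5 ($116), Iris→Slot 6 ($125), Quanta→Slot 7 ($101) — total 136+116+125+101 = $478.
Column-greedy (each slot in turn goes to its best remaining advertiser) gives $413, worse by 65.
Next-best assignment: Ember→Slot 2, Larkspur→Slot 6, Iris→Slot 7, Quanta→Slot 5 = $454.
Quanta's own top slot is Slot 5 ($107), but forcing Quanta→Slot 5 and reassigning the rest optimally gives only $454 — worse by 24.

Quanta receives Slot 7.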